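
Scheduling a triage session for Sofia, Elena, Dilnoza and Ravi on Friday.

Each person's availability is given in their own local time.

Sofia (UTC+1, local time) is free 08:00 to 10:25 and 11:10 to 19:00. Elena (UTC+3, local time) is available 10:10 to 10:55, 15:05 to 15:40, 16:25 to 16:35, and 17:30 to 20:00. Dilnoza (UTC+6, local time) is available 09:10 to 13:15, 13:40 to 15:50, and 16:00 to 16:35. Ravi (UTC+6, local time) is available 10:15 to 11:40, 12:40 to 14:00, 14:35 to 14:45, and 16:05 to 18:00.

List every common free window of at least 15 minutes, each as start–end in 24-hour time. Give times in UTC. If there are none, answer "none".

Sofia → UTC: 07:00–09:25, 10:10–18:00.
Elena → UTC: 07:10–07:55, 12:05–12:40, 13:25–13:35, 14:30–17:00.
Dilnoza → UTC: 03:10–07:15, 07:40–09:50, 10:00–10:35.
Ravi → UTC: 04:15–05:40, 06:40–08:00, 08:35–08:45, 10:05–12:00.
Sofia ∩ Elena: 07:10–07:55, 12:05–12:40, 13:25–13:35, 14:30–17:00.
Sofia ∩ Elena ∩ Dilnoza: 07:10–07:15, 07:40–07:55.
Sofia ∩ Elena ∩ Dilnoza ∩ Ravi: 07:10–07:15, 07:40–07:55.
Windows ≥ 15 min: 07:40–07:55.

07:40–07:55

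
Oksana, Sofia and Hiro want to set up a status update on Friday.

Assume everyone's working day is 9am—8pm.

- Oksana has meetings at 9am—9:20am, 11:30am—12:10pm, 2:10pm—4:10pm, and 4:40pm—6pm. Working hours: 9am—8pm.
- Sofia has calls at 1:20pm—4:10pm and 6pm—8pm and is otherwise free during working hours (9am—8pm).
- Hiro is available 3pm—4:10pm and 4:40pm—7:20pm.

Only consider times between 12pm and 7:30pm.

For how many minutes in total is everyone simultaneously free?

Oksana free within 09:00–20:00: 09:20–11:30, 12:10–14:10, 16:10–16:40, 18:00–20:00.
Sofia free within 09:00–20:00: 09:00–13:20, 16:10–18:00.
Oksana ∩ Sofia: 09:20–11:30, 12:10–13:20, 16:10–16:40.
Oksana ∩ Sofia ∩ Hiro: (none).
Restricted to 12:00–19:30: (none).
Total common minutes: 0.

0 minutes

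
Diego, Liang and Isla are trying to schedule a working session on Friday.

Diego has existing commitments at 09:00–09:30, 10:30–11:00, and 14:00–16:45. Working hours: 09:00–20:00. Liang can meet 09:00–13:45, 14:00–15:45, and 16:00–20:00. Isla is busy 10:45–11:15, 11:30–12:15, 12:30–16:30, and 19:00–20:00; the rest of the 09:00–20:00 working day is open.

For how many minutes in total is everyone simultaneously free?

Diego free within 09:00–20:00: 09:30–10:30, 11:00–14:00, 16:45–20:00.
Isla free within 09:00–20:00: 09:00–10:45, 11:15–11:30, 12:15–12:30, 16:30–19:00.
Diego ∩ Liang: 09:30–10:30, 11:00–13:45, 16:45–20:00.
Diego ∩ Liang ∩ Isla: 09:30–10:30, 11:15–11:30, 12:15–12:30, 16:45–19:00.
Total common minutes: 60 + 15 + 15 + 135 = 225.

225 minutes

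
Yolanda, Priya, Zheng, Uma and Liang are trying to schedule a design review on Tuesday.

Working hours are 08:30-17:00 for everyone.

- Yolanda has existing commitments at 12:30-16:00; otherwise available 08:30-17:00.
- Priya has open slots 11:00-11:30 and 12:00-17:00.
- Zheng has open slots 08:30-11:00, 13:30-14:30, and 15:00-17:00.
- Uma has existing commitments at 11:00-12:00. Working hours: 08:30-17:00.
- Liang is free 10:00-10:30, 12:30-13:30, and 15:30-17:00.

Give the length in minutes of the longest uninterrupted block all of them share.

60 minutes

Yolanda free within 08:30–17:00: 08:30–12:30, 16:00–17:00.
Uma free within 08:30–17:00: 08:30–11:00, 12:00–17:00.
Yolanda ∩ Priya: 11:00–11:30, 12:00–12:30, 16:00–17:00.
Yolanda ∩ Priya ∩ Zheng: 16:00–17:00.
Yolanda ∩ Priya ∩ Zheng ∩ Uma: 16:00–17:00.
Yolanda ∩ Priya ∩ Zheng ∩ Uma ∩ Liang: 16:00–17:00.
Single common window of 60 minutes.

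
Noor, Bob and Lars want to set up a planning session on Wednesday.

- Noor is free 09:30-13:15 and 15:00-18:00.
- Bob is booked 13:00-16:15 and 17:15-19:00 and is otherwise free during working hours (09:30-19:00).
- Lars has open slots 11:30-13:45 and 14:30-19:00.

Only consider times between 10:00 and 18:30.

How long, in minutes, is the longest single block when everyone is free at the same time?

Bob free within 09:30–19:00: 09:30–13:00, 16:15–17:15.
Noor ∩ Bob: 09:30–13:00, 16:15–17:15.
Noor ∩ Bob ∩ Lars: 11:30–13:00, 16:15–17:15.
Restricted to 10:00–18:30: 11:30–13:00, 16:15–17:15.
Common window lengths: 90, 60 min; longest is 90.

90 minutes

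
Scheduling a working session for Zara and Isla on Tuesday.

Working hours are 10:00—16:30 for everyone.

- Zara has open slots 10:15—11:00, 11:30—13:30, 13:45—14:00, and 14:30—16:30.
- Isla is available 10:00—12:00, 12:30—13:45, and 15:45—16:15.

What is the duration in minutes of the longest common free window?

60 minutes

Zara ∩ Isla: 10:15–11:00, 11:30–12:00, 12:30–13:30, 15:45–16:15.
Common window lengths: 45, 30, 60, 30 min; longest is 60.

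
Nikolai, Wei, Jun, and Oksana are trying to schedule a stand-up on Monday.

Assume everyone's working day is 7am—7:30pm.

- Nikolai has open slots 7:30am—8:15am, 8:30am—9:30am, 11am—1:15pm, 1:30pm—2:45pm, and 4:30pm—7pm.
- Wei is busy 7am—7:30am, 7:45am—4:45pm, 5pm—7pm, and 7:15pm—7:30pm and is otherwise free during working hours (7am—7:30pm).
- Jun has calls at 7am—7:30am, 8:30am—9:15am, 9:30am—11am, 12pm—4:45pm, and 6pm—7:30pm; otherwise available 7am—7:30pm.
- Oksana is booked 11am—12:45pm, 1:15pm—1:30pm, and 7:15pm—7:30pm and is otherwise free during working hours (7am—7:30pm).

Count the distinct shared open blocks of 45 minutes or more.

0

Wei free within 07:00–19:30: 07:30–07:45, 16:45–17:00, 19:00–19:15.
Jun free within 07:00–19:30: 07:30–08:30, 09:15–09:30, 11:00–12:00, 16:45–18:00.
Oksana free within 07:00–19:30: 07:00–11:00, 12:45–13:15, 13:30–19:15.
Nikolai ∩ Wei: 07:30–07:45, 16:45–17:00.
Nikolai ∩ Wei ∩ Jun: 07:30–07:45, 16:45–17:00.
Nikolai ∩ Wei ∩ Jun ∩ Oksana: 07:30–07:45, 16:45–17:00.
Windows ≥ 45 min: (none).
That's 0 windows.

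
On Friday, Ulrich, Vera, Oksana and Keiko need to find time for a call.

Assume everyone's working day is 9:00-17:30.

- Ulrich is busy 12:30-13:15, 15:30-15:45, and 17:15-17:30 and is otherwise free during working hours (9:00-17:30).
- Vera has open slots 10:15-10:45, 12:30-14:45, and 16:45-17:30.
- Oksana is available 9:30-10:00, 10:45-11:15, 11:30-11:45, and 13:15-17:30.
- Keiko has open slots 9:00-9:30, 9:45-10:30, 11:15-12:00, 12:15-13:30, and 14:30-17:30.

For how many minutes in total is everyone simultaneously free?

60 minutes

Ulrich free within 09:00–17:30: 09:00–12:30, 13:15–15:30, 15:45–17:15.
Ulrich ∩ Vera: 10:15–10:45, 13:15–14:45, 16:45–17:15.
Ulrich ∩ Vera ∩ Oksana: 13:15–14:45, 16:45–17:15.
Ulrich ∩ Vera ∩ Oksana ∩ Keiko: 13:15–13:30, 14:30–14:45, 16:45–17:15.
Total common minutes: 15 + 15 + 30 = 60.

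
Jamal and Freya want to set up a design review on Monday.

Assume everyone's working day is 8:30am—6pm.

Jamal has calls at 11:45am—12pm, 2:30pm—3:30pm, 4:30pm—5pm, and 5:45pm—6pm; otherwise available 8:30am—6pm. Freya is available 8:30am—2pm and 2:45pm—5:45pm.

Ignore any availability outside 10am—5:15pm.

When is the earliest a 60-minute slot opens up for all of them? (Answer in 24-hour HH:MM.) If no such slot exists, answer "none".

10:00

Jamal free within 08:30–18:00: 08:30–11:45, 12:00–14:30, 15:30–16:30, 17:00–17:45.
Jamal ∩ Freya: 08:30–11:45, 12:00–14:00, 15:30–16:30, 17:00–17:45.
Restricted to 10:00–17:15: 10:00–11:45, 12:00–14:00, 15:30–16:30, 17:00–17:15.
Windows ≥ 60 min: 10:00–11:45, 12:00–14:00, 15:30–16:30.
Earliest such window starts at 10:00.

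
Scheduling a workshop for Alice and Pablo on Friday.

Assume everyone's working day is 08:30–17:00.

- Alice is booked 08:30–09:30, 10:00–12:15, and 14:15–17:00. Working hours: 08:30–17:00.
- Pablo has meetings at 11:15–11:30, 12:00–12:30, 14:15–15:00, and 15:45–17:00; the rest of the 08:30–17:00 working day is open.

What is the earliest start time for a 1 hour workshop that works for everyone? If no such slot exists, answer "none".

Alice free within 08:30–17:00: 09:30–10:00, 12:15–14:15.
Pablo free within 08:30–17:00: 08:30–11:15, 11:30–12:00, 12:30–14:15, 15:00–15:45.
Alice ∩ Pablo: 09:30–10:00, 12:30–14:15.
Windows ≥ 60 min: 12:30–14:15.
Earliest such window starts at 12:30.

12:30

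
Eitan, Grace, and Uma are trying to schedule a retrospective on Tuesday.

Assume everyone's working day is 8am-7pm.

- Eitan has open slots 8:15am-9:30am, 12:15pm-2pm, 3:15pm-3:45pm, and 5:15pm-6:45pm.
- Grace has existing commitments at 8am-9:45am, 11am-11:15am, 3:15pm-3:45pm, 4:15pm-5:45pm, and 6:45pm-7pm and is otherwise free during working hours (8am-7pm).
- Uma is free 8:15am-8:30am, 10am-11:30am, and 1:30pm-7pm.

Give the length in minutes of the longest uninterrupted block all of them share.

Grace free within 08:00–19:00: 09:45–11:00, 11:15–15:15, 15:45–16:15, 17:45–18:45.
Eitan ∩ Grace: 12:15–14:00, 17:45–18:45.
Eitan ∩ Grace ∩ Uma: 13:30–14:00, 17:45–18:45.
Common window lengths: 30, 60 min; longest is 60.

60 minutes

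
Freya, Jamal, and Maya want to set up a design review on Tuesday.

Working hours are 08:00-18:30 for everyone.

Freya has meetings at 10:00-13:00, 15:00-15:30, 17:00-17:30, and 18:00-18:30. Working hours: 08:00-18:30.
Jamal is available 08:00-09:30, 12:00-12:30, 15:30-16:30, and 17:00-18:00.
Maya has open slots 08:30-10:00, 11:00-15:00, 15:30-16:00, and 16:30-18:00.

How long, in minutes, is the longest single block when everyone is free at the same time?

Freya free within 08:00–18:30: 08:00–10:00, 13:00–15:00, 15:30–17:00, 17:30–18:00.
Freya ∩ Jamal: 08:00–09:30, 15:30–16:30, 17:30–18:00.
Freya ∩ Jamal ∩ Maya: 08:30–09:30, 15:30–16:00, 17:30–18:00.
Common window lengths: 60, 30, 30 min; longest is 60.

60 minutes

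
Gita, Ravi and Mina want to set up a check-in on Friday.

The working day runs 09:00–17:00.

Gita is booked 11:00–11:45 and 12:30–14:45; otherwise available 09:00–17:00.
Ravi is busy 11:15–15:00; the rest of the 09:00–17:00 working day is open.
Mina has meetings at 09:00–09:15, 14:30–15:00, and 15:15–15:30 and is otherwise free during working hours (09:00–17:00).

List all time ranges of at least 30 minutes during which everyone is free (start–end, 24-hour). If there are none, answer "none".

Gita free within 09:00–17:00: 09:00–11:00, 11:45–12:30, 14:45–17:00.
Ravi free within 09:00–17:00: 09:00–11:15, 15:00–17:00.
Mina free within 09:00–17:00: 09:15–14:30, 15:00–15:15, 15:30–17:00.
Gita ∩ Ravi: 09:00–11:00, 15:00–17:00.
Gita ∩ Ravi ∩ Mina: 09:15–11:00, 15:00–15:15, 15:30–17:00.
Windows ≥ 30 min: 09:15–11:00, 15:30–17:00.

09:15–11:00, 15:30–17:00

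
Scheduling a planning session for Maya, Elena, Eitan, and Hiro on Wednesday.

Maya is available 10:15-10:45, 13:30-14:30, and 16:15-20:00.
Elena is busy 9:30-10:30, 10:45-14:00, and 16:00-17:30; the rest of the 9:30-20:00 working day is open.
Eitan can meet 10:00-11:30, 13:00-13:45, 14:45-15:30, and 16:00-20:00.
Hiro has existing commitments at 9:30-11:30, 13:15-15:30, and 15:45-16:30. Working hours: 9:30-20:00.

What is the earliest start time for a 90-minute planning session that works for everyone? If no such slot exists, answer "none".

Elena free within 09:30–20:00: 10:30–10:45, 14:00–16:00, 17:30–20:00.
Hiro free within 09:30–20:00: 11:30–13:15, 15:30–15:45, 16:30–20:00.
Maya ∩ Elena: 10:30–10:45, 14:00–14:30, 17:30–20:00.
Maya ∩ Elena ∩ Eitan: 10:30–10:45, 17:30–20:00.
Maya ∩ Elena ∩ Eitan ∩ Hiro: 17:30–20:00.
Windows ≥ 90 min: 17:30–20:00.
Earliest such window starts at 17:30.

17:30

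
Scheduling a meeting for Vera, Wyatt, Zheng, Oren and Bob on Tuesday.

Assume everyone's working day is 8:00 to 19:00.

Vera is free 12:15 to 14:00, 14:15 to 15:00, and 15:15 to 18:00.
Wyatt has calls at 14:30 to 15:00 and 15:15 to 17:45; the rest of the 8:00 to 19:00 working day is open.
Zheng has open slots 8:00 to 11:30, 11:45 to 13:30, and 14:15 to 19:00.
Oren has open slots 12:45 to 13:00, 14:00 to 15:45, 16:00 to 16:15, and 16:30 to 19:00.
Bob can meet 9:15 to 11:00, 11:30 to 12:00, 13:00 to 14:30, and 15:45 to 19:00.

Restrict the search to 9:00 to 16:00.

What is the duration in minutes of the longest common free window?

15 minutes

Wyatt free within 08:00–19:00: 08:00–14:30, 15:00–15:15, 17:45–19:00.
Vera ∩ Wyatt: 12:15–14:00, 14:15–14:30, 17:45–18:00.
Vera ∩ Wyatt ∩ Zheng: 12:15–13:30, 14:15–14:30, 17:45–18:00.
Vera ∩ Wyatt ∩ Zheng ∩ Oren: 12:45–13:00, 14:15–14:30, 17:45–18:00.
Vera ∩ Wyatt ∩ Zheng ∩ Oren ∩ Bob: 14:15–14:30, 17:45–18:00.
Restricted to 09:00–16:00: 14:15–14:30.
Single common window of 15 minutes.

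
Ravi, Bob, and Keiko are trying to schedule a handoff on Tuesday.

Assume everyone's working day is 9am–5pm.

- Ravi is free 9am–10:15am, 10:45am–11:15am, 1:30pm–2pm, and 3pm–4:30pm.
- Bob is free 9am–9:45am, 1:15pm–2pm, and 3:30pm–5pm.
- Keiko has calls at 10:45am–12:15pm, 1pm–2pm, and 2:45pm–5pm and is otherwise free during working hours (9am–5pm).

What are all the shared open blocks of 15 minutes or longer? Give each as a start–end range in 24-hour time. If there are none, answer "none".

09:00–09:45

Keiko free within 09:00–17:00: 09:00–10:45, 12:15–13:00, 14:00–14:45.
Ravi ∩ Bob: 09:00–09:45, 13:30–14:00, 15:30–16:30.
Ravi ∩ Bob ∩ Keiko: 09:00–09:45.
Windows ≥ 15 min: 09:00–09:45.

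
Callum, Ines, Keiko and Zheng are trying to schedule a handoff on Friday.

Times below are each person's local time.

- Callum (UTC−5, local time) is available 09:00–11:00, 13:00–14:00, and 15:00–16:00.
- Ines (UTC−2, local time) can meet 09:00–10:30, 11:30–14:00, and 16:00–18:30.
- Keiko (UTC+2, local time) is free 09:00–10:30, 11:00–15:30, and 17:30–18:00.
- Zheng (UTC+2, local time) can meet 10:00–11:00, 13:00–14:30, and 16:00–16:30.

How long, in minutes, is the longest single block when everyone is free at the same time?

Callum → UTC: 14:00–16:00, 18:00–19:00, 20:00–21:00.
Ines → UTC: 11:00–12:30, 13:30–16:00, 18:00–20:30.
Keiko → UTC: 07:00–08:30, 09:00–13:30, 15:30–16:00.
Zheng → UTC: 08:00–09:00, 11:00–12:30, 14:00–14:30.
Callum ∩ Ines: 14:00–16:00, 18:00–19:00, 20:00–20:30.
Callum ∩ Ines ∩ Keiko: 15:30–16:00.
Callum ∩ Ines ∩ Keiko ∩ Zheng: (none).
No common window.

0 minutes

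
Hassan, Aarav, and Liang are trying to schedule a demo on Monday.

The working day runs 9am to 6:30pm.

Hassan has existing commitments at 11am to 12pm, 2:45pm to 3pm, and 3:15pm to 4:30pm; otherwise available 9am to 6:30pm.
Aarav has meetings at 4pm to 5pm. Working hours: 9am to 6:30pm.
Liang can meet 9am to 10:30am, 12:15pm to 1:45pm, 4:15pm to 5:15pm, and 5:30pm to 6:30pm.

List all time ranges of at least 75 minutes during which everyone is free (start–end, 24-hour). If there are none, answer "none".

09:00–10:30, 12:15–13:45

Hassan free within 09:00–18:30: 09:00–11:00, 12:00–14:45, 15:00–15:15, 16:30–18:30.
Aarav free within 09:00–18:30: 09:00–16:00, 17:00–18:30.
Hassan ∩ Aarav: 09:00–11:00, 12:00–14:45, 15:00–15:15, 17:00–18:30.
Hassan ∩ Aarav ∩ Liang: 09:00–10:30, 12:15–13:45, 17:00–17:15, 17:30–18:30.
Windows ≥ 75 min: 09:00–10:30, 12:15–13:45.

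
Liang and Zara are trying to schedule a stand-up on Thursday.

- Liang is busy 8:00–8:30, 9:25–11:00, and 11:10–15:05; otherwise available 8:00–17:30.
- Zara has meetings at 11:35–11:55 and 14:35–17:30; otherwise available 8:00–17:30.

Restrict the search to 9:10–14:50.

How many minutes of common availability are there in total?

Liang free within 08:00–17:30: 08:30–09:25, 11:00–11:10, 15:05–17:30.
Zara free within 08:00–17:30: 08:00–11:35, 11:55–14:35.
Liang ∩ Zara: 08:30–09:25, 11:00–11:10.
Restricted to 09:10–14:50: 09:10–09:25, 11:00–11:10.
Total common minutes: 15 + 10 = 25.

25 minutes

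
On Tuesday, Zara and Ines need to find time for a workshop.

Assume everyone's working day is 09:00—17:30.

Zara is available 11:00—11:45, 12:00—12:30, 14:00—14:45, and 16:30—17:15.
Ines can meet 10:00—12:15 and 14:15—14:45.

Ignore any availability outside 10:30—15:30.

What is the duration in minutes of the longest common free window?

45 minutes

Zara ∩ Ines: 11:00–11:45, 12:00–12:15, 14:15–14:45.
Restricted to 10:30–15:30: 11:00–11:45, 12:00–12:15, 14:15–14:45.
Common window lengths: 45, 15, 30 min; longest is 45.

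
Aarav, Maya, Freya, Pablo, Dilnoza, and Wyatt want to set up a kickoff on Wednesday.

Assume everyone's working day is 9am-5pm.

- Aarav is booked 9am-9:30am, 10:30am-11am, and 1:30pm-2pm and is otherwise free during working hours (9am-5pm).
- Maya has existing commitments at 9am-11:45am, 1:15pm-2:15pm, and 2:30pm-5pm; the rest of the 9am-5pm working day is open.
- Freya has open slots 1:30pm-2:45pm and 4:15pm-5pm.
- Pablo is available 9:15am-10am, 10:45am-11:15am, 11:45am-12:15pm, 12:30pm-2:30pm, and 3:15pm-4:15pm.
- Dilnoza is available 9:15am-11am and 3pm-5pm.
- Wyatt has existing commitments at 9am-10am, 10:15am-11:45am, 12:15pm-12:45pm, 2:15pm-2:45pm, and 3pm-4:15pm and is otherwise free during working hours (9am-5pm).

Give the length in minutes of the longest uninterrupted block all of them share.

0 minutes

Aarav free within 09:00–17:00: 09:30–10:30, 11:00–13:30, 14:00–17:00.
Maya free within 09:00–17:00: 11:45–13:15, 14:15–14:30.
Wyatt free within 09:00–17:00: 10:00–10:15, 11:45–12:15, 12:45–14:15, 14:45–15:00, 16:15–17:00.
Aarav ∩ Maya: 11:45–13:15, 14:15–14:30.
Aarav ∩ Maya ∩ Freya: 14:15–14:30.
Aarav ∩ Maya ∩ Freya ∩ Pablo: 14:15–14:30.
Aarav ∩ Maya ∩ Freya ∩ Pablo ∩ Dilnoza: (none).
Aarav ∩ Maya ∩ Freya ∩ Pablo ∩ Dilnoza ∩ Wyatt: (none).
No common window.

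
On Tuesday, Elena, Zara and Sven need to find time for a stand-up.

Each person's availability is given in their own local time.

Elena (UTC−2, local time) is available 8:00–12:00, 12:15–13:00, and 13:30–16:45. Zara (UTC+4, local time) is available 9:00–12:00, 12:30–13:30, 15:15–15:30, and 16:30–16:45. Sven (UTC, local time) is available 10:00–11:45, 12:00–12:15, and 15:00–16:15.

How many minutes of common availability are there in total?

Elena → UTC: 10:00–14:00, 14:15–15:00, 15:30–18:45.
Zara → UTC: 05:00–08:00, 08:30–09:30, 11:15–11:30, 12:30–12:45.
Sven → UTC: 10:00–11:45, 12:00–12:15, 15:00–16:15.
Elena ∩ Zara: 11:15–11:30, 12:30–12:45.
Elena ∩ Zara ∩ Sven: 11:15–11:30.
Total common minutes: 15.

15 minutes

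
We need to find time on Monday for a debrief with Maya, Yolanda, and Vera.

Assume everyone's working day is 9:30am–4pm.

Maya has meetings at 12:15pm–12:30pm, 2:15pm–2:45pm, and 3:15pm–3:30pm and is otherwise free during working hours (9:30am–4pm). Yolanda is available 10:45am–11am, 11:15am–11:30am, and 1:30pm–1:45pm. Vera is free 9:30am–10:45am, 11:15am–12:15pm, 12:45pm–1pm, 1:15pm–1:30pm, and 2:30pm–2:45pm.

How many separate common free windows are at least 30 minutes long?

0

Maya free within 09:30–16:00: 09:30–12:15, 12:30–14:15, 14:45–15:15, 15:30–16:00.
Maya ∩ Yolanda: 10:45–11:00, 11:15–11:30, 13:30–13:45.
Maya ∩ Yolanda ∩ Vera: 11:15–11:30.
Windows ≥ 30 min: (none).
That's 0 windows.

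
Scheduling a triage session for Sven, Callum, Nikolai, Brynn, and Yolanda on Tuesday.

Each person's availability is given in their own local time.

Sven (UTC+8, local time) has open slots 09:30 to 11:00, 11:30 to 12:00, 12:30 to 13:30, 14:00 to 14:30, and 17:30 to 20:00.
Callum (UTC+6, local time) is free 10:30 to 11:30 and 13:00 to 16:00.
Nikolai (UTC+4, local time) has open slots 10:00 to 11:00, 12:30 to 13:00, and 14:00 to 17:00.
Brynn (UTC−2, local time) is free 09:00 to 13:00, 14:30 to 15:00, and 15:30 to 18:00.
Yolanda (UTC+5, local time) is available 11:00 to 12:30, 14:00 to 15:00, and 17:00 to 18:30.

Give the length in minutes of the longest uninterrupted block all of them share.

0 minutes

Sven → UTC: 01:30–03:00, 03:30–04:00, 04:30–05:30, 06:00–06:30, 09:30–12:00.
Callum → UTC: 04:30–05:30, 07:00–10:00.
Nikolai → UTC: 06:00–07:00, 08:30–09:00, 10:00–13:00.
Brynn → UTC: 11:00–15:00, 16:30–17:00, 17:30–20:00.
Yolanda → UTC: 06:00–07:30, 09:00–10:00, 12:00–13:30.
Sven ∩ Callum: 04:30–05:30, 09:30–10:00.
Sven ∩ Callum ∩ Nikolai: (none).
Sven ∩ Callum ∩ Nikolai ∩ Brynn: (none).
Sven ∩ Callum ∩ Nikolai ∩ Brynn ∩ Yolanda: (none).
No common window.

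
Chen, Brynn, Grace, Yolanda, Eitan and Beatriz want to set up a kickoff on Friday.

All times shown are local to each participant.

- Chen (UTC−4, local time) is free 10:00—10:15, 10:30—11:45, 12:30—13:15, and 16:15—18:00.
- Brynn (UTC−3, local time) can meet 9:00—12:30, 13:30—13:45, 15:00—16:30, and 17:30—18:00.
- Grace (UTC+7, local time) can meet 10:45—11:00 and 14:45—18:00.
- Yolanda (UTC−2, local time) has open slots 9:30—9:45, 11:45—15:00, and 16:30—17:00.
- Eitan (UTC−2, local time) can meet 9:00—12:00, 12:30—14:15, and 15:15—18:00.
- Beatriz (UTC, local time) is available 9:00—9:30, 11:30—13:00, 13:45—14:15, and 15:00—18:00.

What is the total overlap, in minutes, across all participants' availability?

0 minutes

Chen → UTC: 14:00–14:15, 14:30–15:45, 16:30–17:15, 20:15–22:00.
Brynn → UTC: 12:00–15:30, 16:30–16:45, 18:00–19:30, 20:30–21:00.
Grace → UTC: 03:45–04:00, 07:45–11:00.
Yolanda → UTC: 11:30–11:45, 13:45–17:00, 18:30–19:00.
Eitan → UTC: 11:00–14:00, 14:30–16:15, 17:15–20:00.
Beatriz → UTC: 09:00–09:30, 11:30–13:00, 13:45–14:15, 15:00–18:00.
Chen ∩ Brynn: 14:00–14:15, 14:30–15:30, 16:30–16:45, 20:30–21:00.
Chen ∩ Brynn ∩ Grace: (none).
Chen ∩ Brynn ∩ Grace ∩ Yolanda: (none).
Chen ∩ Brynn ∩ Grace ∩ Yolanda ∩ Eitan: (none).
Chen ∩ Brynn ∩ Grace ∩ Yolanda ∩ Eitan ∩ Beatriz: (none).
Total common minutes: 0.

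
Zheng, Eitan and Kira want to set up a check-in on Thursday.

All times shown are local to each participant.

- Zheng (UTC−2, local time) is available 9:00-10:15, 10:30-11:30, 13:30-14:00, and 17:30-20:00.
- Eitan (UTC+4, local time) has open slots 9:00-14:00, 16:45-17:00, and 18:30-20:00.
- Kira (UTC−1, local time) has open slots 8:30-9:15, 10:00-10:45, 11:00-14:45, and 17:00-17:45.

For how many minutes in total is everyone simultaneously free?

Zheng → UTC: 11:00–12:15, 12:30–13:30, 15:30–16:00, 19:30–22:00.
Eitan → UTC: 05:00–10:00, 12:45–13:00, 14:30–16:00.
Kira → UTC: 09:30–10:15, 11:00–11:45, 12:00–15:45, 18:00–18:45.
Zheng ∩ Eitan: 12:45–13:00, 15:30–16:00.
Zheng ∩ Eitan ∩ Kira: 12:45–13:00, 15:30–15:45.
Total common minutes: 15 + 15 = 30.

30 minutes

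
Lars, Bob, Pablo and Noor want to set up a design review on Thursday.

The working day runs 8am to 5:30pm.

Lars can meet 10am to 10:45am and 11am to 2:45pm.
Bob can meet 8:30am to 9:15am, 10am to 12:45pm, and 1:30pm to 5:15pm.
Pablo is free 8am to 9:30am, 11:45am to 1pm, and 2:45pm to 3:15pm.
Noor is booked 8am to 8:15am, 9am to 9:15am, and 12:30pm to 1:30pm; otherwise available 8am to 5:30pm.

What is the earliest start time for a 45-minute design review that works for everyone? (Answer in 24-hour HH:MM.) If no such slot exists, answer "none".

Noor free within 08:00–17:30: 08:15–09:00, 09:15–12:30, 13:30–17:30.
Lars ∩ Bob: 10:00–10:45, 11:00–12:45, 13:30–14:45.
Lars ∩ Bob ∩ Pablo: 11:45–12:45.
Lars ∩ Bob ∩ Pablo ∩ Noor: 11:45–12:30.
Windows ≥ 45 min: 11:45–12:30.
Earliest such window starts at 11:45.

11:45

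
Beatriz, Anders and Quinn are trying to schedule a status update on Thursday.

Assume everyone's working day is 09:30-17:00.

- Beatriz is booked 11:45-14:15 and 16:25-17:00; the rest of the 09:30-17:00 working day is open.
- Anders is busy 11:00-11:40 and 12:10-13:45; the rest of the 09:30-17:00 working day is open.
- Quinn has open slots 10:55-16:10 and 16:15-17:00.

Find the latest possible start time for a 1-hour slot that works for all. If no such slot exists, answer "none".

Beatriz free within 09:30–17:00: 09:30–11:45, 14:15–16:25.
Anders free within 09:30–17:00: 09:30–11:00, 11:40–12:10, 13:45–17:00.
Beatriz ∩ Anders: 09:30–11:00, 11:40–11:45, 14:15–16:25.
Beatriz ∩ Anders ∩ Quinn: 10:55–11:00, 11:40–11:45, 14:15–16:10, 16:15–16:25.
Windows ≥ 60 min: 14:15–16:10.
Latest start in the last window 14:15–16:10 is 16:10 − 60 min = 15:10.

15:10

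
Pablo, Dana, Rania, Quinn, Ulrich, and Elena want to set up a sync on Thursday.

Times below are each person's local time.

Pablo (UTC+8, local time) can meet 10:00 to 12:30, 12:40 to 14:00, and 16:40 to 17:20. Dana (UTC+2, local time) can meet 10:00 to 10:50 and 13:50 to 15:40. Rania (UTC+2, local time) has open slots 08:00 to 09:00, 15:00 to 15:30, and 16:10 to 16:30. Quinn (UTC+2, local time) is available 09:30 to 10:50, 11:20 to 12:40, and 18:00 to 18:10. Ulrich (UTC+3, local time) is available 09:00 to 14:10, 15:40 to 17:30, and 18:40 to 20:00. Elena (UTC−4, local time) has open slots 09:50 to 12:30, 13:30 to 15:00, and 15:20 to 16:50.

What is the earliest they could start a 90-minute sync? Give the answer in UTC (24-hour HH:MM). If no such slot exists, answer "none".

none

Pablo → UTC: 02:00–04:30, 04:40–06:00, 08:40–09:20.
Dana → UTC: 08:00–08:50, 11:50–13:40.
Rania → UTC: 06:00–07:00, 13:00–13:30, 14:10–14:30.
Quinn → UTC: 07:30–08:50, 09:20–10:40, 16:00–16:10.
Ulrich → UTC: 06:00–11:10, 12:40–14:30, 15:40–17:00.
Elena → UTC: 13:50–16:30, 17:30–19:00, 19:20–20:50.
Pablo ∩ Dana: 08:40–08:50.
Pablo ∩ Dana ∩ Rania: (none).
Pablo ∩ Dana ∩ Rania ∩ Quinn: (none).
Pablo ∩ Dana ∩ Rania ∩ Quinn ∩ Ulrich: (none).
Pablo ∩ Dana ∩ Rania ∩ Quinn ∩ Ulrich ∩ Elena: (none).
Windows ≥ 90 min: (none).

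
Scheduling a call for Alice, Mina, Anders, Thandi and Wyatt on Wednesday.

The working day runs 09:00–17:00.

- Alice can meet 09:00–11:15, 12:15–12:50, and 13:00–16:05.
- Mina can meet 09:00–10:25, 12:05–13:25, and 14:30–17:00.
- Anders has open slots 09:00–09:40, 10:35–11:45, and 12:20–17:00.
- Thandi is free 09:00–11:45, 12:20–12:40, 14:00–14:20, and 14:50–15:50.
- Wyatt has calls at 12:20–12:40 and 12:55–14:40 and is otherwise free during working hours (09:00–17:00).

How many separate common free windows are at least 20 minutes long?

2

Wyatt free within 09:00–17:00: 09:00–12:20, 12:40–12:55, 14:40–17:00.
Alice ∩ Mina: 09:00–10:25, 12:15–12:50, 13:00–13:25, 14:30–16:05.
Alice ∩ Mina ∩ Anders: 09:00–09:40, 12:20–12:50, 13:00–13:25, 14:30–16:05.
Alice ∩ Mina ∩ Anders ∩ Thandi: 09:00–09:40, 12:20–12:40, 14:50–15:50.
Alice ∩ Mina ∩ Anders ∩ Thandi ∩ Wyatt: 09:00–09:40, 14:50–15:50.
Windows ≥ 20 min: 09:00–09:40, 14:50–15:50.
That's 2 windows.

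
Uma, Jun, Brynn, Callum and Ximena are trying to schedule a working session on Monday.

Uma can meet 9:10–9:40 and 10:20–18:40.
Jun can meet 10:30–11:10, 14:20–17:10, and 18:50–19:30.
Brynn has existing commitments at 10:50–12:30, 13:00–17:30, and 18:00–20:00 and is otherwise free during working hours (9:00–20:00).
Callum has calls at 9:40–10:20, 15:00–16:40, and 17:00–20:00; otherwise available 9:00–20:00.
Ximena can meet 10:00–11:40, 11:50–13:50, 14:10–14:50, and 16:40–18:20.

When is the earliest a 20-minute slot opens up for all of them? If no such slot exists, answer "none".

Brynn free within 09:00–20:00: 09:00–10:50, 12:30–13:00, 17:30–18:00.
Callum free within 09:00–20:00: 09:00–09:40, 10:20–15:00, 16:40–17:00.
Uma ∩ Jun: 10:30–11:10, 14:20–17:10.
Uma ∩ Jun ∩ Brynn: 10:30–10:50.
Uma ∩ Jun ∩ Brynn ∩ Callum: 10:30–10:50.
Uma ∩ Jun ∩ Brynn ∩ Callum ∩ Ximena: 10:30–10:50.
Windows ≥ 20 min: 10:30–10:50.
Earliest such window starts at 10:30.

10:30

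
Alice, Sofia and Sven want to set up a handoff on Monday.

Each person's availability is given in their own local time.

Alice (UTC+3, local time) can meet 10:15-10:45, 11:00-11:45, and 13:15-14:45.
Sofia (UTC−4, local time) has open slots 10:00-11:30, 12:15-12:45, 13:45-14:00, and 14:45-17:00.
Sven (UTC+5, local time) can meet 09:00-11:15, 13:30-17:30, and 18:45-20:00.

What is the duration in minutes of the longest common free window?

Alice → UTC: 07:15–07:45, 08:00–08:45, 10:15–11:45.
Sofia → UTC: 14:00–15:30, 16:15–16:45, 17:45–18:00, 18:45–21:00.
Sven → UTC: 04:00–06:15, 08:30–12:30, 13:45–15:00.
Alice ∩ Sofia: (none).
Alice ∩ Sofia ∩ Sven: (none).
No common window.

0 minutes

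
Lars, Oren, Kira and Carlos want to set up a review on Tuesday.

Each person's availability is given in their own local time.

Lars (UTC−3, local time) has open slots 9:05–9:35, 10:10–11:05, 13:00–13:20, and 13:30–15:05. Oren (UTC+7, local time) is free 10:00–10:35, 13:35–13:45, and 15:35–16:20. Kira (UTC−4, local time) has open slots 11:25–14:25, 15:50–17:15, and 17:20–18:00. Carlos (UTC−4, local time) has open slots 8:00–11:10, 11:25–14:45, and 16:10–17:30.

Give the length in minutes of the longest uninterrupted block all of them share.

0 minutes

Lars → UTC: 12:05–12:35, 13:10–14:05, 16:00–16:20, 16:30–18:05.
Oren → UTC: 03:00–03:35, 06:35–06:45, 08:35–09:20.
Kira → UTC: 15:25–18:25, 19:50–21:15, 21:20–22:00.
Carlos → UTC: 12:00–15:10, 15:25–18:45, 20:10–21:30.
Lars ∩ Oren: (none).
Lars ∩ Oren ∩ Kira: (none).
Lars ∩ Oren ∩ Kira ∩ Carlos: (none).
No common window.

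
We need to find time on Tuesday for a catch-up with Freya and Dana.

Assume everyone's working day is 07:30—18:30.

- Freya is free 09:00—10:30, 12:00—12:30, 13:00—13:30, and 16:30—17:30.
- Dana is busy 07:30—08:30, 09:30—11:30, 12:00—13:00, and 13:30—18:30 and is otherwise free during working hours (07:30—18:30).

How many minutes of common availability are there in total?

Dana free within 07:30–18:30: 08:30–09:30, 11:30–12:00, 13:00–13:30.
Freya ∩ Dana: 09:00–09:30, 13:00–13:30.
Total common minutes: 30 + 30 = 60.

60 minutes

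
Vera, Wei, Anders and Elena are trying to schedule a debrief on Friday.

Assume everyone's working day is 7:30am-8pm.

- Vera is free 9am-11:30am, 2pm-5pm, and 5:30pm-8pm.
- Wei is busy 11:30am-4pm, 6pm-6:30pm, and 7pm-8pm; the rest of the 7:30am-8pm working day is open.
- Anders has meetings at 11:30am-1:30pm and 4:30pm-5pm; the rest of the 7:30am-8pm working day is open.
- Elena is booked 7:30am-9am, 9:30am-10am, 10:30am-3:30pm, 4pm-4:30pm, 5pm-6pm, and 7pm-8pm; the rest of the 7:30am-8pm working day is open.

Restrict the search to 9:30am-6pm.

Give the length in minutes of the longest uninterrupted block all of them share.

30 minutes

Wei free within 07:30–20:00: 07:30–11:30, 16:00–18:00, 18:30–19:00.
Anders free within 07:30–20:00: 07:30–11:30, 13:30–16:30, 17:00–20:00.
Elena free within 07:30–20:00: 09:00–09:30, 10:00–10:30, 15:30–16:00, 16:30–17:00, 18:00–19:00.
Vera ∩ Wei: 09:00–11:30, 16:00–17:00, 17:30–18:00, 18:30–19:00.
Vera ∩ Wei ∩ Anders: 09:00–11:30, 16:00–16:30, 17:30–18:00, 18:30–19:00.
Vera ∩ Wei ∩ Anders ∩ Elena: 09:00–09:30, 10:00–10:30, 18:30–19:00.
Restricted to 09:30–18:00: 10:00–10:30.
Single common window of 30 minutes.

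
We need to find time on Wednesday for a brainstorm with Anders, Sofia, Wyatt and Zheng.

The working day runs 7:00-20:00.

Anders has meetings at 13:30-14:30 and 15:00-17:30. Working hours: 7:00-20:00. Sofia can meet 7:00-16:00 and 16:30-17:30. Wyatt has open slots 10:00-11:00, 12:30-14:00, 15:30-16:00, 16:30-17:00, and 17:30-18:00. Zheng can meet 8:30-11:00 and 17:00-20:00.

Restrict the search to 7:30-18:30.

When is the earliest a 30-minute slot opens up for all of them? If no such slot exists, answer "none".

10:00

Anders free within 07:00–20:00: 07:00–13:30, 14:30–15:00, 17:30–20:00.
Anders ∩ Sofia: 07:00–13:30, 14:30–15:00.
Anders ∩ Sofia ∩ Wyatt: 10:00–11:00, 12:30–13:30.
Anders ∩ Sofia ∩ Wyatt ∩ Zheng: 10:00–11:00.
Restricted to 07:30–18:30: 10:00–11:00.
Windows ≥ 30 min: 10:00–11:00.
Earliest such window starts at 10:00.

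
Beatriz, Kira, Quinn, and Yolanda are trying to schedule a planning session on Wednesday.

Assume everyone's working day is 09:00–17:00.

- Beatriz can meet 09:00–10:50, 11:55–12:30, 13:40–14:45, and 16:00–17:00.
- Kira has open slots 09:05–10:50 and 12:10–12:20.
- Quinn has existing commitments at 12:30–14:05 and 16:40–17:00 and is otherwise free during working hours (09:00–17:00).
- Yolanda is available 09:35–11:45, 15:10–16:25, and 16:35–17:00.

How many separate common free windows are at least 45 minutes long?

Quinn free within 09:00–17:00: 09:00–12:30, 14:05–16:40.
Beatriz ∩ Kira: 09:05–10:50, 12:10–12:20.
Beatriz ∩ Kira ∩ Quinn: 09:05–10:50, 12:10–12:20.
Beatriz ∩ Kira ∩ Quinn ∩ Yolanda: 09:35–10:50.
Windows ≥ 45 min: 09:35–10:50.
That's 1 window.

1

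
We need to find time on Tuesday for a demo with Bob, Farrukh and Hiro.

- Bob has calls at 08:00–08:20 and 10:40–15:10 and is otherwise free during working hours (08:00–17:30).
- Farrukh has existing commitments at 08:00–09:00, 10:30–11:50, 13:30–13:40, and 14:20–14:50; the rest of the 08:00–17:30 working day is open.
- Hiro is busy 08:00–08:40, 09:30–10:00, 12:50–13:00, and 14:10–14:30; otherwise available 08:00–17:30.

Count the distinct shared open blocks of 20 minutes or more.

Bob free within 08:00–17:30: 08:20–10:40, 15:10–17:30.
Farrukh free within 08:00–17:30: 09:00–10:30, 11:50–13:30, 13:40–14:20, 14:50–17:30.
Hiro free within 08:00–17:30: 08:40–09:30, 10:00–12:50, 13:00–14:10, 14:30–17:30.
Bob ∩ Farrukh: 09:00–10:30, 15:10–17:30.
Bob ∩ Farrukh ∩ Hiro: 09:00–09:30, 10:00–10:30, 15:10–17:30.
Windows ≥ 20 min: 09:00–09:30, 10:00–10:30, 15:10–17:30.
That's 3 windows.

3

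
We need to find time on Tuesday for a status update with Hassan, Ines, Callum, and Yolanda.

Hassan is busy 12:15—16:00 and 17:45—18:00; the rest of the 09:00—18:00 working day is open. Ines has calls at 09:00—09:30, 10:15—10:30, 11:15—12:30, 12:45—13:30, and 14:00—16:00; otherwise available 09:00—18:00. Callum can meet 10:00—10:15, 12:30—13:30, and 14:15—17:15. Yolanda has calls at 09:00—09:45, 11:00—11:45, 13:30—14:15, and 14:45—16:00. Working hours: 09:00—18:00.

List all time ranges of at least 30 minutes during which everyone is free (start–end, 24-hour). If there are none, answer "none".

Hassan free within 09:00–18:00: 09:00–12:15, 16:00–17:45.
Ines free within 09:00–18:00: 09:30–10:15, 10:30–11:15, 12:30–12:45, 13:30–14:00, 16:00–18:00.
Yolanda free within 09:00–18:00: 09:45–11:00, 11:45–13:30, 14:15–14:45, 16:00–18:00.
Hassan ∩ Ines: 09:30–10:15, 10:30–11:15, 16:00–17:45.
Hassan ∩ Ines ∩ Callum: 10:00–10:15, 16:00–17:15.
Hassan ∩ Ines ∩ Callum ∩ Yolanda: 10:00–10:15, 16:00–17:15.
Windows ≥ 30 min: 16:00–17:15.

16:00–17:15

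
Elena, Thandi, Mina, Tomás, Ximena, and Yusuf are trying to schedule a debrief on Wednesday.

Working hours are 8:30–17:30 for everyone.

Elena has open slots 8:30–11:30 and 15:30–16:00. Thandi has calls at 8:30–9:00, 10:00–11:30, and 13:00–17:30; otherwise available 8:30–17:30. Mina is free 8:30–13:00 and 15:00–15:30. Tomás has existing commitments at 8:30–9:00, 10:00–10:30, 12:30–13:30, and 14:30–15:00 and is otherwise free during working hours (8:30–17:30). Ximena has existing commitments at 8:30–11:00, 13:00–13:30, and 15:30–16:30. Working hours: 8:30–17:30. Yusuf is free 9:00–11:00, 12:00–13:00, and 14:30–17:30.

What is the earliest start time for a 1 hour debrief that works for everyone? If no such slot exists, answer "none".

Thandi free within 08:30–17:30: 09:00–10:00, 11:30–13:00.
Tomás free within 08:30–17:30: 09:00–10:00, 10:30–12:30, 13:30–14:30, 15:00–17:30.
Ximena free within 08:30–17:30: 11:00–13:00, 13:30–15:30, 16:30–17:30.
Elena ∩ Thandi: 09:00–10:00.
Elena ∩ Thandi ∩ Mina: 09:00–10:00.
Elena ∩ Thandi ∩ Mina ∩ Tomás: 09:00–10:00.
Elena ∩ Thandi ∩ Mina ∩ Tomás ∩ Ximena: (none).
Elena ∩ Thandi ∩ Mina ∩ Tomás ∩ Ximena ∩ Yusuf: (none).
Windows ≥ 60 min: (none).

none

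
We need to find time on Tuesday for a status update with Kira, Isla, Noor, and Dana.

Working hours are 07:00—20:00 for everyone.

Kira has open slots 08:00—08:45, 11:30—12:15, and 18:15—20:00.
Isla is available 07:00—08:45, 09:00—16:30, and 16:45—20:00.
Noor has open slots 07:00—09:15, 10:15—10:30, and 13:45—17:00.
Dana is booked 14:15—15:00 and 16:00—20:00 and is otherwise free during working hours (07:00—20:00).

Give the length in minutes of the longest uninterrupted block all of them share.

Dana free within 07:00–20:00: 07:00–14:15, 15:00–16:00.
Kira ∩ Isla: 08:00–08:45, 11:30–12:15, 18:15–20:00.
Kira ∩ Isla ∩ Noor: 08:00–08:45.
Kira ∩ Isla ∩ Noor ∩ Dana: 08:00–08:45.
Single common window of 45 minutes.

45 minutes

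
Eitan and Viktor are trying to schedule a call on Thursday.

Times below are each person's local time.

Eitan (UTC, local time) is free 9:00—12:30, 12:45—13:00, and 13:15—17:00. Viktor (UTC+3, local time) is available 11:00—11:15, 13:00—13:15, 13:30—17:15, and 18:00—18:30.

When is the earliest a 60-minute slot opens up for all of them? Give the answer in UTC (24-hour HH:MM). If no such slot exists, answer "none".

10:30

Eitan → UTC: 09:00–12:30, 12:45–13:00, 13:15–17:00.
Viktor → UTC: 08:00–08:15, 10:00–10:15, 10:30–14:15, 15:00–15:30.
Eitan ∩ Viktor: 10:00–10:15, 10:30–12:30, 12:45–13:00, 13:15–14:15, 15:00–15:30.
Windows ≥ 60 min: 10:30–12:30, 13:15–14:15.
Earliest such window starts at 10:30.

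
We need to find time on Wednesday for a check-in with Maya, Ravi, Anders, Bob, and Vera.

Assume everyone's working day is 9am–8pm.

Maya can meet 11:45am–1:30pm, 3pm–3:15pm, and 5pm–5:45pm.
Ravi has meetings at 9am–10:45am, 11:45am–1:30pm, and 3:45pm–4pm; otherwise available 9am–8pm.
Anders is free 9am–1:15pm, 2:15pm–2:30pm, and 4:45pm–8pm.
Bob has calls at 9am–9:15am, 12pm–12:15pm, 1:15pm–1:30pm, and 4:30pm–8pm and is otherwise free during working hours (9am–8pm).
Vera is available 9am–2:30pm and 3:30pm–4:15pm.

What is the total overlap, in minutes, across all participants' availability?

0 minutes

Ravi free within 09:00–20:00: 10:45–11:45, 13:30–15:45, 16:00–20:00.
Bob free within 09:00–20:00: 09:15–12:00, 12:15–13:15, 13:30–16:30.
Maya ∩ Ravi: 15:00–15:15, 17:00–17:45.
Maya ∩ Ravi ∩ Anders: 17:00–17:45.
Maya ∩ Ravi ∩ Anders ∩ Bob: (none).
Maya ∩ Ravi ∩ Anders ∩ Bob ∩ Vera: (none).
Total common minutes: 0.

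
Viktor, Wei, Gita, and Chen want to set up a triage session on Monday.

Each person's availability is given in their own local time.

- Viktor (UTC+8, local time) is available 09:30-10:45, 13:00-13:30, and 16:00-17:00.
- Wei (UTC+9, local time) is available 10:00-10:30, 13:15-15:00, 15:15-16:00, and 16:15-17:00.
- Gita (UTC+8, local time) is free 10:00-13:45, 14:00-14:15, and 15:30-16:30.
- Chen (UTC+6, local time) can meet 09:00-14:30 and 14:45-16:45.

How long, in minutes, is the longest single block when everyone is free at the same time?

Viktor → UTC: 01:30–02:45, 05:00–05:30, 08:00–09:00.
Wei → UTC: 01:00–01:30, 04:15–06:00, 06:15–07:00, 07:15–08:00.
Gita → UTC: 02:00–05:45, 06:00–06:15, 07:30–08:30.
Chen → UTC: 03:00–08:30, 08:45–10:45.
Viktor ∩ Wei: 05:00–05:30.
Viktor ∩ Wei ∩ Gita: 05:00–05:30.
Viktor ∩ Wei ∩ Gita ∩ Chen: 05:00–05:30.
Single common window of 30 minutes.

30 minutes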